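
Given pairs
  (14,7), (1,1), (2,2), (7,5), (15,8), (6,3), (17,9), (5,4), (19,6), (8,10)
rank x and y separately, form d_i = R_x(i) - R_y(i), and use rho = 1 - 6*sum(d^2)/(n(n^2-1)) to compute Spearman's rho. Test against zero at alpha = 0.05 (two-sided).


Step 1: Rank x and y separately (midranks; no ties here).
rank(x): 14->7, 1->1, 2->2, 7->5, 15->8, 6->4, 17->9, 5->3, 19->10, 8->6
rank(y): 7->7, 1->1, 2->2, 5->5, 8->8, 3->3, 9->9, 4->4, 6->6, 10->10
Step 2: d_i = R_x(i) - R_y(i); compute d_i^2.
  (7-7)^2=0, (1-1)^2=0, (2-2)^2=0, (5-5)^2=0, (8-8)^2=0, (4-3)^2=1, (9-9)^2=0, (3-4)^2=1, (10-6)^2=16, (6-10)^2=16
sum(d^2) = 34.
Step 3: rho = 1 - 6*34 / (10*(10^2 - 1)) = 1 - 204/990 = 0.793939.
Step 4: Under H0, t = rho * sqrt((n-2)/(1-rho^2)) = 3.6934 ~ t(8).
Step 5: Two-sided p-value from the t-distribution with 8 df = 0.006100.
Step 6: alpha = 0.05. reject H0.

rho = 0.7939, p = 0.006100, reject H0 at alpha = 0.05.


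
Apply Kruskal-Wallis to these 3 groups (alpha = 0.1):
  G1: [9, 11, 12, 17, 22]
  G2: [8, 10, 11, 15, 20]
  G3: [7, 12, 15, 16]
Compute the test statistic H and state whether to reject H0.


Step 1: Combine all N = 14 observations and assign midranks.
sorted (value, group, rank): (7,G3,1), (8,G2,2), (9,G1,3), (10,G2,4), (11,G1,5.5), (11,G2,5.5), (12,G1,7.5), (12,G3,7.5), (15,G2,9.5), (15,G3,9.5), (16,G3,11), (17,G1,12), (20,G2,13), (22,G1,14)
Step 2: Sum ranks within each group.
R_1 = 42 (n_1 = 5)
R_2 = 34 (n_2 = 5)
R_3 = 29 (n_3 = 4)
Step 3: H = 12/(N(N+1)) * sum(R_i^2/n_i) - 3(N+1)
     = 12/(14*15) * (42^2/5 + 34^2/5 + 29^2/4) - 3*15
     = 0.057143 * 794.25 - 45
     = 0.385714.
Step 4: Ties present; correction factor C = 1 - 18/(14^3 - 14) = 0.993407. Corrected H = 0.385714 / 0.993407 = 0.388274.
Step 5: Under H0, H ~ chi^2(2); p-value = 0.823545.
Step 6: alpha = 0.1. fail to reject H0.

H = 0.3883, df = 2, p = 0.823545, fail to reject H0.


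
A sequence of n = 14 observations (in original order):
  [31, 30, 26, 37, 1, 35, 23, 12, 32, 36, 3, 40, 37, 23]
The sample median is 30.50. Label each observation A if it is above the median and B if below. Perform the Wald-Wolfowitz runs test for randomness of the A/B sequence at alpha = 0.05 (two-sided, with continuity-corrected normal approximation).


Step 1: Compute median = 30.50; label A = above, B = below.
Labels in order: ABBABABBAABAAB  (n_A = 7, n_B = 7)
Step 2: Count runs R = 10.
Step 3: Under H0 (random ordering), E[R] = 2*n_A*n_B/(n_A+n_B) + 1 = 2*7*7/14 + 1 = 8.0000.
        Var[R] = 2*n_A*n_B*(2*n_A*n_B - n_A - n_B) / ((n_A+n_B)^2 * (n_A+n_B-1)) = 8232/2548 = 3.2308.
        SD[R] = 1.7974.
Step 4: Continuity-corrected z = (R - 0.5 - E[R]) / SD[R] = (10 - 0.5 - 8.0000) / 1.7974 = 0.8345.
Step 5: Two-sided p-value via normal approximation = 2*(1 - Phi(|z|)) = 0.403986.
Step 6: alpha = 0.05. fail to reject H0.

R = 10, z = 0.8345, p = 0.403986, fail to reject H0.


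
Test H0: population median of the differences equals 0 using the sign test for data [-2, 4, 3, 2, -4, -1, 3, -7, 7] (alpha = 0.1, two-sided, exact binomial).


Step 1: Discard zero differences. Original n = 9; n_eff = number of nonzero differences = 9.
Nonzero differences (with sign): -2, +4, +3, +2, -4, -1, +3, -7, +7
Step 2: Count signs: positive = 5, negative = 4.
Step 3: Under H0: P(positive) = 0.5, so the number of positives S ~ Bin(9, 0.5).
Step 4: Two-sided exact p-value = sum of Bin(9,0.5) probabilities at or below the observed probability = 1.000000.
Step 5: alpha = 0.1. fail to reject H0.

n_eff = 9, pos = 5, neg = 4, p = 1.000000, fail to reject H0.


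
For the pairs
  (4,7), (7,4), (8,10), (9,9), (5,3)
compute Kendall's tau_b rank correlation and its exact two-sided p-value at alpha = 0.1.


Step 1: Enumerate the 10 unordered pairs (i,j) with i<j and classify each by sign(x_j-x_i) * sign(y_j-y_i).
  (1,2):dx=+3,dy=-3->D; (1,3):dx=+4,dy=+3->C; (1,4):dx=+5,dy=+2->C; (1,5):dx=+1,dy=-4->D
  (2,3):dx=+1,dy=+6->C; (2,4):dx=+2,dy=+5->C; (2,5):dx=-2,dy=-1->C; (3,4):dx=+1,dy=-1->D
  (3,5):dx=-3,dy=-7->C; (4,5):dx=-4,dy=-6->C
Step 2: C = 7, D = 3, total pairs = 10.
Step 3: tau = (C - D)/(n(n-1)/2) = (7 - 3)/10 = 0.400000.
Step 4: Exact two-sided p-value (enumerate n! = 120 permutations of y under H0): p = 0.483333.
Step 5: alpha = 0.1. fail to reject H0.

tau_b = 0.4000 (C=7, D=3), p = 0.483333, fail to reject H0.


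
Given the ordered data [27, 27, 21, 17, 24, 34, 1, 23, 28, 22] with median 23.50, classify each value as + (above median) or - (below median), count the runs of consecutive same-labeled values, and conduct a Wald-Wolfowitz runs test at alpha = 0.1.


Step 1: Compute median = 23.50; label A = above, B = below.
Labels in order: AABBAABBAB  (n_A = 5, n_B = 5)
Step 2: Count runs R = 6.
Step 3: Under H0 (random ordering), E[R] = 2*n_A*n_B/(n_A+n_B) + 1 = 2*5*5/10 + 1 = 6.0000.
        Var[R] = 2*n_A*n_B*(2*n_A*n_B - n_A - n_B) / ((n_A+n_B)^2 * (n_A+n_B-1)) = 2000/900 = 2.2222.
        SD[R] = 1.4907.
Step 4: R = E[R], so z = 0 with no continuity correction.
Step 5: Two-sided p-value via normal approximation = 2*(1 - Phi(|z|)) = 1.000000.
Step 6: alpha = 0.1. fail to reject H0.

R = 6, z = 0.0000, p = 1.000000, fail to reject H0.


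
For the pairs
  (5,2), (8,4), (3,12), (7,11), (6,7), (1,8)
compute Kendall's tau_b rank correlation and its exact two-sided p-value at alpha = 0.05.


Step 1: Enumerate the 15 unordered pairs (i,j) with i<j and classify each by sign(x_j-x_i) * sign(y_j-y_i).
  (1,2):dx=+3,dy=+2->C; (1,3):dx=-2,dy=+10->D; (1,4):dx=+2,dy=+9->C; (1,5):dx=+1,dy=+5->C
  (1,6):dx=-4,dy=+6->D; (2,3):dx=-5,dy=+8->D; (2,4):dx=-1,dy=+7->D; (2,5):dx=-2,dy=+3->D
  (2,6):dx=-7,dy=+4->D; (3,4):dx=+4,dy=-1->D; (3,5):dx=+3,dy=-5->D; (3,6):dx=-2,dy=-4->C
  (4,5):dx=-1,dy=-4->C; (4,6):dx=-6,dy=-3->C; (5,6):dx=-5,dy=+1->D
Step 2: C = 6, D = 9, total pairs = 15.
Step 3: tau = (C - D)/(n(n-1)/2) = (6 - 9)/15 = -0.200000.
Step 4: Exact two-sided p-value (enumerate n! = 720 permutations of y under H0): p = 0.719444.
Step 5: alpha = 0.05. fail to reject H0.

tau_b = -0.2000 (C=6, D=9), p = 0.719444, fail to reject H0.


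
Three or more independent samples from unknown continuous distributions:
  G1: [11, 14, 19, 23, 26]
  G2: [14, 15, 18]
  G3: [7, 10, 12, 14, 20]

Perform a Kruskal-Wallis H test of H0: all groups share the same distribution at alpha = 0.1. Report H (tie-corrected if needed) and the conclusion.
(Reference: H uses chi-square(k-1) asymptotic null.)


Step 1: Combine all N = 13 observations and assign midranks.
sorted (value, group, rank): (7,G3,1), (10,G3,2), (11,G1,3), (12,G3,4), (14,G1,6), (14,G2,6), (14,G3,6), (15,G2,8), (18,G2,9), (19,G1,10), (20,G3,11), (23,G1,12), (26,G1,13)
Step 2: Sum ranks within each group.
R_1 = 44 (n_1 = 5)
R_2 = 23 (n_2 = 3)
R_3 = 24 (n_3 = 5)
Step 3: H = 12/(N(N+1)) * sum(R_i^2/n_i) - 3(N+1)
     = 12/(13*14) * (44^2/5 + 23^2/3 + 24^2/5) - 3*14
     = 0.065934 * 678.733 - 42
     = 2.751648.
Step 4: Ties present; correction factor C = 1 - 24/(13^3 - 13) = 0.989011. Corrected H = 2.751648 / 0.989011 = 2.782222.
Step 5: Under H0, H ~ chi^2(2); p-value = 0.248799.
Step 6: alpha = 0.1. fail to reject H0.

H = 2.7822, df = 2, p = 0.248799, fail to reject H0.


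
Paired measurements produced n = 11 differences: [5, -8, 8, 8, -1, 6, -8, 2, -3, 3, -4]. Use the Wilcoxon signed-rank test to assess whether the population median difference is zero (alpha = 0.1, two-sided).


Step 1: Drop any zero differences (none here) and take |d_i|.
|d| = [5, 8, 8, 8, 1, 6, 8, 2, 3, 3, 4]
Step 2: Midrank |d_i| (ties get averaged ranks).
ranks: |5|->6, |8|->9.5, |8|->9.5, |8|->9.5, |1|->1, |6|->7, |8|->9.5, |2|->2, |3|->3.5, |3|->3.5, |4|->5
Step 3: Attach original signs; sum ranks with positive sign and with negative sign.
W+ = 6 + 9.5 + 9.5 + 7 + 2 + 3.5 = 37.5
W- = 9.5 + 1 + 9.5 + 3.5 + 5 = 28.5
(Check: W+ + W- = 66 should equal n(n+1)/2 = 66.)
Step 4: Test statistic W = min(W+, W-) = 28.5.
Step 5: Ties in |d|, so use the tie-corrected normal approximation.
        E[W] = n(n+1)/4 = 11*12/4 = 33.
        Tie groups: |d|=3 (t=2), |d|=8 (t=4); sum(t^3 - t) = 66.
        Var[W] = n(n+1)(2n+1)/24 - sum(t^3-t)/48 = 3036/24 - 66/48 = 125.125.
        z = (W - E[W]) / sqrt(Var[W]) = (28.5 - 33) / 11.1859 = -0.4023.
        Two-sided p = 2*Phi(z) = 0.687470.
Step 6: alpha = 0.1. fail to reject H0.

W+ = 37.5, W- = 28.5, W = min = 28.5, p = 0.687470, fail to reject H0.


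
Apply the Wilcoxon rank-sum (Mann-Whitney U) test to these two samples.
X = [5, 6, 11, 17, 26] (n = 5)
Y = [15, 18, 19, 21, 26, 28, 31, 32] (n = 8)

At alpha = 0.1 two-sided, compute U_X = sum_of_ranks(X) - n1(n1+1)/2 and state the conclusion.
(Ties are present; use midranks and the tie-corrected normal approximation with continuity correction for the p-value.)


Step 1: Combine and sort all 13 observations; assign midranks.
sorted (value, group): (5,X), (6,X), (11,X), (15,Y), (17,X), (18,Y), (19,Y), (21,Y), (26,X), (26,Y), (28,Y), (31,Y), (32,Y)
ranks: 5->1, 6->2, 11->3, 15->4, 17->5, 18->6, 19->7, 21->8, 26->9.5, 26->9.5, 28->11, 31->12, 32->13
Step 2: Rank sum for X: R1 = 1 + 2 + 3 + 5 + 9.5 = 20.5.
Step 3: U_X = R1 - n1(n1+1)/2 = 20.5 - 5*6/2 = 20.5 - 15 = 5.5.
       U_Y = n1*n2 - U_X = 40 - 5.5 = 34.5.
Step 4: Ties are present, so use the tie-corrected normal approximation (with continuity correction) for the p-value.
Step 5: p-value = 0.040149; compare to alpha = 0.1. reject H0.

U_X = 5.5, p = 0.040149, reject H0 at alpha = 0.1.


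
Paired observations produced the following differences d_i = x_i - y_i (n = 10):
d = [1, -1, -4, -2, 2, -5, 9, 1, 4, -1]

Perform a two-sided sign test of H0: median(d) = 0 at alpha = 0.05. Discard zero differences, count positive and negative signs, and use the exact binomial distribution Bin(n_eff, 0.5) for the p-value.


Step 1: Discard zero differences. Original n = 10; n_eff = number of nonzero differences = 10.
Nonzero differences (with sign): +1, -1, -4, -2, +2, -5, +9, +1, +4, -1
Step 2: Count signs: positive = 5, negative = 5.
Step 3: Under H0: P(positive) = 0.5, so the number of positives S ~ Bin(10, 0.5).
Step 4: Two-sided exact p-value = sum of Bin(10,0.5) probabilities at or below the observed probability = 1.000000.
Step 5: alpha = 0.05. fail to reject H0.

n_eff = 10, pos = 5, neg = 5, p = 1.000000, fail to reject H0.


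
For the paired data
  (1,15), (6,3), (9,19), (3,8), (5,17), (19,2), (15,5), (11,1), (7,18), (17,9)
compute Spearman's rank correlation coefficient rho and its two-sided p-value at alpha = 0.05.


Step 1: Rank x and y separately (midranks; no ties here).
rank(x): 1->1, 6->4, 9->6, 3->2, 5->3, 19->10, 15->8, 11->7, 7->5, 17->9
rank(y): 15->7, 3->3, 19->10, 8->5, 17->8, 2->2, 5->4, 1->1, 18->9, 9->6
Step 2: d_i = R_x(i) - R_y(i); compute d_i^2.
  (1-7)^2=36, (4-3)^2=1, (6-10)^2=16, (2-5)^2=9, (3-8)^2=25, (10-2)^2=64, (8-4)^2=16, (7-1)^2=36, (5-9)^2=16, (9-6)^2=9
sum(d^2) = 228.
Step 3: rho = 1 - 6*228 / (10*(10^2 - 1)) = 1 - 1368/990 = -0.381818.
Step 4: Under H0, t = rho * sqrt((n-2)/(1-rho^2)) = -1.1685 ~ t(8).
Step 5: Two-sided p-value from the t-distribution with 8 df = 0.276255.
Step 6: alpha = 0.05. fail to reject H0.

rho = -0.3818, p = 0.276255, fail to reject H0 at alpha = 0.05.


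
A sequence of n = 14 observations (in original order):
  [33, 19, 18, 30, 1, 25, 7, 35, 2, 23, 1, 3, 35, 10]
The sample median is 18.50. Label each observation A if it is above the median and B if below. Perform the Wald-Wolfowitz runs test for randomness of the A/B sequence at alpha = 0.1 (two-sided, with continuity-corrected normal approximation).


Step 1: Compute median = 18.50; label A = above, B = below.
Labels in order: AABABABABABBAB  (n_A = 7, n_B = 7)
Step 2: Count runs R = 12.
Step 3: Under H0 (random ordering), E[R] = 2*n_A*n_B/(n_A+n_B) + 1 = 2*7*7/14 + 1 = 8.0000.
        Var[R] = 2*n_A*n_B*(2*n_A*n_B - n_A - n_B) / ((n_A+n_B)^2 * (n_A+n_B-1)) = 8232/2548 = 3.2308.
        SD[R] = 1.7974.
Step 4: Continuity-corrected z = (R - 0.5 - E[R]) / SD[R] = (12 - 0.5 - 8.0000) / 1.7974 = 1.9472.
Step 5: Two-sided p-value via normal approximation = 2*(1 - Phi(|z|)) = 0.051508.
Step 6: alpha = 0.1. reject H0.

R = 12, z = 1.9472, p = 0.051508, reject H0.


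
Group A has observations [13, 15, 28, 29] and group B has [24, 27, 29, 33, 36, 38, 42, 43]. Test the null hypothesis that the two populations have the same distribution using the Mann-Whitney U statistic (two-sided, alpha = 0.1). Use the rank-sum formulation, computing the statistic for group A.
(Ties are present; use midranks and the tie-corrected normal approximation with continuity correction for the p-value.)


Step 1: Combine and sort all 12 observations; assign midranks.
sorted (value, group): (13,X), (15,X), (24,Y), (27,Y), (28,X), (29,X), (29,Y), (33,Y), (36,Y), (38,Y), (42,Y), (43,Y)
ranks: 13->1, 15->2, 24->3, 27->4, 28->5, 29->6.5, 29->6.5, 33->8, 36->9, 38->10, 42->11, 43->12
Step 2: Rank sum for X: R1 = 1 + 2 + 5 + 6.5 = 14.5.
Step 3: U_X = R1 - n1(n1+1)/2 = 14.5 - 4*5/2 = 14.5 - 10 = 4.5.
       U_Y = n1*n2 - U_X = 32 - 4.5 = 27.5.
Step 4: Ties are present, so use the tie-corrected normal approximation (with continuity correction) for the p-value.
Step 5: p-value = 0.061271; compare to alpha = 0.1. reject H0.

U_X = 4.5, p = 0.061271, reject H0 at alpha = 0.1.


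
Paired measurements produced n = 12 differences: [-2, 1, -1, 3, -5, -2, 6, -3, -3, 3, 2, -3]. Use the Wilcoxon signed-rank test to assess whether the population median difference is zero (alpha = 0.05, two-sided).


Step 1: Drop any zero differences (none here) and take |d_i|.
|d| = [2, 1, 1, 3, 5, 2, 6, 3, 3, 3, 2, 3]
Step 2: Midrank |d_i| (ties get averaged ranks).
ranks: |2|->4, |1|->1.5, |1|->1.5, |3|->8, |5|->11, |2|->4, |6|->12, |3|->8, |3|->8, |3|->8, |2|->4, |3|->8
Step 3: Attach original signs; sum ranks with positive sign and with negative sign.
W+ = 1.5 + 8 + 12 + 8 + 4 = 33.5
W- = 4 + 1.5 + 11 + 4 + 8 + 8 + 8 = 44.5
(Check: W+ + W- = 78 should equal n(n+1)/2 = 78.)
Step 4: Test statistic W = min(W+, W-) = 33.5.
Step 5: Ties in |d|, so use the tie-corrected normal approximation.
        E[W] = n(n+1)/4 = 12*13/4 = 39.
        Tie groups: |d|=1 (t=2), |d|=2 (t=3), |d|=3 (t=5); sum(t^3 - t) = 150.
        Var[W] = n(n+1)(2n+1)/24 - sum(t^3-t)/48 = 3900/24 - 150/48 = 159.375.
        z = (W - E[W]) / sqrt(Var[W]) = (33.5 - 39) / 12.6244 = -0.4357.
        Two-sided p = 2*Phi(z) = 0.663080.
Step 6: alpha = 0.05. fail to reject H0.

W+ = 33.5, W- = 44.5, W = min = 33.5, p = 0.663080, fail to reject H0.


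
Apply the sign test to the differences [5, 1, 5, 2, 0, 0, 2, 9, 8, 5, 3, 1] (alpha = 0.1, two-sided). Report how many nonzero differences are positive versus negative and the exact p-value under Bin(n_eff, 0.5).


Step 1: Discard zero differences. Original n = 12; n_eff = number of nonzero differences = 10.
Nonzero differences (with sign): +5, +1, +5, +2, +2, +9, +8, +5, +3, +1
Step 2: Count signs: positive = 10, negative = 0.
Step 3: Under H0: P(positive) = 0.5, so the number of positives S ~ Bin(10, 0.5).
Step 4: Two-sided exact p-value = sum of Bin(10,0.5) probabilities at or below the observed probability = 0.001953.
Step 5: alpha = 0.1. reject H0.

n_eff = 10, pos = 10, neg = 0, p = 0.001953, reject H0.


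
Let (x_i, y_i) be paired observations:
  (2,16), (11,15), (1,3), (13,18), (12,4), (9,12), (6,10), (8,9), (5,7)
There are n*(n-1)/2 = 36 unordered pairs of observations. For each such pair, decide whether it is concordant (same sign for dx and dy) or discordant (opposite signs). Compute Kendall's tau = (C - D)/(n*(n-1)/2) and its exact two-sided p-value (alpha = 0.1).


Step 1: Enumerate the 36 unordered pairs (i,j) with i<j and classify each by sign(x_j-x_i) * sign(y_j-y_i).
  (1,2):dx=+9,dy=-1->D; (1,3):dx=-1,dy=-13->C; (1,4):dx=+11,dy=+2->C; (1,5):dx=+10,dy=-12->D
  (1,6):dx=+7,dy=-4->D; (1,7):dx=+4,dy=-6->D; (1,8):dx=+6,dy=-7->D; (1,9):dx=+3,dy=-9->D
  (2,3):dx=-10,dy=-12->C; (2,4):dx=+2,dy=+3->C; (2,5):dx=+1,dy=-11->D; (2,6):dx=-2,dy=-3->C
  (2,7):dx=-5,dy=-5->C; (2,8):dx=-3,dy=-6->C; (2,9):dx=-6,dy=-8->C; (3,4):dx=+12,dy=+15->C
  (3,5):dx=+11,dy=+1->C; (3,6):dx=+8,dy=+9->C; (3,7):dx=+5,dy=+7->C; (3,8):dx=+7,dy=+6->C
  (3,9):dx=+4,dy=+4->C; (4,5):dx=-1,dy=-14->C; (4,6):dx=-4,dy=-6->C; (4,7):dx=-7,dy=-8->C
  (4,8):dx=-5,dy=-9->C; (4,9):dx=-8,dy=-11->C; (5,6):dx=-3,dy=+8->D; (5,7):dx=-6,dy=+6->D
  (5,8):dx=-4,dy=+5->D; (5,9):dx=-7,dy=+3->D; (6,7):dx=-3,dy=-2->C; (6,8):dx=-1,dy=-3->C
  (6,9):dx=-4,dy=-5->C; (7,8):dx=+2,dy=-1->D; (7,9):dx=-1,dy=-3->C; (8,9):dx=-3,dy=-2->C
Step 2: C = 24, D = 12, total pairs = 36.
Step 3: tau = (C - D)/(n(n-1)/2) = (24 - 12)/36 = 0.333333.
Step 4: Exact two-sided p-value (enumerate n! = 362880 permutations of y under H0): p = 0.259518.
Step 5: alpha = 0.1. fail to reject H0.

tau_b = 0.3333 (C=24, D=12), p = 0.259518, fail to reject H0.


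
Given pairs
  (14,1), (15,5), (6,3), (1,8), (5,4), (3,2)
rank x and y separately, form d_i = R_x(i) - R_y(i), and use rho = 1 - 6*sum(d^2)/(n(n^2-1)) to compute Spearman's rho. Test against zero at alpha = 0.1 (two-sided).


Step 1: Rank x and y separately (midranks; no ties here).
rank(x): 14->5, 15->6, 6->4, 1->1, 5->3, 3->2
rank(y): 1->1, 5->5, 3->3, 8->6, 4->4, 2->2
Step 2: d_i = R_x(i) - R_y(i); compute d_i^2.
  (5-1)^2=16, (6-5)^2=1, (4-3)^2=1, (1-6)^2=25, (3-4)^2=1, (2-2)^2=0
sum(d^2) = 44.
Step 3: rho = 1 - 6*44 / (6*(6^2 - 1)) = 1 - 264/210 = -0.257143.
Step 4: Under H0, t = rho * sqrt((n-2)/(1-rho^2)) = -0.5322 ~ t(4).
Step 5: Two-sided p-value from the t-distribution with 4 df = 0.622787.
Step 6: alpha = 0.1. fail to reject H0.

rho = -0.2571, p = 0.622787, fail to reject H0 at alpha = 0.1.


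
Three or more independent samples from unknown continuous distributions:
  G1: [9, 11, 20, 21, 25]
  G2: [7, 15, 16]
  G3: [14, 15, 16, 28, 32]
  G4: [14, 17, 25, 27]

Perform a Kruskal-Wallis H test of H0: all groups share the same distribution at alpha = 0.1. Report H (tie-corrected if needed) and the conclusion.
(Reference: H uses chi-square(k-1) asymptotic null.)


Step 1: Combine all N = 17 observations and assign midranks.
sorted (value, group, rank): (7,G2,1), (9,G1,2), (11,G1,3), (14,G3,4.5), (14,G4,4.5), (15,G2,6.5), (15,G3,6.5), (16,G2,8.5), (16,G3,8.5), (17,G4,10), (20,G1,11), (21,G1,12), (25,G1,13.5), (25,G4,13.5), (27,G4,15), (28,G3,16), (32,G3,17)
Step 2: Sum ranks within each group.
R_1 = 41.5 (n_1 = 5)
R_2 = 16 (n_2 = 3)
R_3 = 52.5 (n_3 = 5)
R_4 = 43 (n_4 = 4)
Step 3: H = 12/(N(N+1)) * sum(R_i^2/n_i) - 3(N+1)
     = 12/(17*18) * (41.5^2/5 + 16^2/3 + 52.5^2/5 + 43^2/4) - 3*18
     = 0.039216 * 1443.28 - 54
     = 2.599346.
Step 4: Ties present; correction factor C = 1 - 24/(17^3 - 17) = 0.995098. Corrected H = 2.599346 / 0.995098 = 2.612151.
Step 5: Under H0, H ~ chi^2(3); p-value = 0.455363.
Step 6: alpha = 0.1. fail to reject H0.

H = 2.6122, df = 3, p = 0.455363, fail to reject H0.


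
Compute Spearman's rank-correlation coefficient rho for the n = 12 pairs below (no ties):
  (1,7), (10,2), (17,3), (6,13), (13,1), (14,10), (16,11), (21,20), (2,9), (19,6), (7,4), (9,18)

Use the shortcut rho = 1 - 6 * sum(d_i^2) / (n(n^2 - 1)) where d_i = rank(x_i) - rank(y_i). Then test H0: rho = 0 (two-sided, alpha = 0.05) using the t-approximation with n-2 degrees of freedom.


Step 1: Rank x and y separately (midranks; no ties here).
rank(x): 1->1, 10->6, 17->10, 6->3, 13->7, 14->8, 16->9, 21->12, 2->2, 19->11, 7->4, 9->5
rank(y): 7->6, 2->2, 3->3, 13->10, 1->1, 10->8, 11->9, 20->12, 9->7, 6->5, 4->4, 18->11
Step 2: d_i = R_x(i) - R_y(i); compute d_i^2.
  (1-6)^2=25, (6-2)^2=16, (10-3)^2=49, (3-10)^2=49, (7-1)^2=36, (8-8)^2=0, (9-9)^2=0, (12-12)^2=0, (2-7)^2=25, (11-5)^2=36, (4-4)^2=0, (5-11)^2=36
sum(d^2) = 272.
Step 3: rho = 1 - 6*272 / (12*(12^2 - 1)) = 1 - 1632/1716 = 0.048951.
Step 4: Under H0, t = rho * sqrt((n-2)/(1-rho^2)) = 0.1550 ~ t(10).
Step 5: Two-sided p-value from the t-distribution with 10 df = 0.879919.
Step 6: alpha = 0.05. fail to reject H0.

rho = 0.0490, p = 0.879919, fail to reject H0 at alpha = 0.05.


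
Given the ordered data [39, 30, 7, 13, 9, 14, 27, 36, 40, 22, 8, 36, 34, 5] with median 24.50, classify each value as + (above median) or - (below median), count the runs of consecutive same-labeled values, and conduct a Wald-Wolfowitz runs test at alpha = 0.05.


Step 1: Compute median = 24.50; label A = above, B = below.
Labels in order: AABBBBAAABBAAB  (n_A = 7, n_B = 7)
Step 2: Count runs R = 6.
Step 3: Under H0 (random ordering), E[R] = 2*n_A*n_B/(n_A+n_B) + 1 = 2*7*7/14 + 1 = 8.0000.
        Var[R] = 2*n_A*n_B*(2*n_A*n_B - n_A - n_B) / ((n_A+n_B)^2 * (n_A+n_B-1)) = 8232/2548 = 3.2308.
        SD[R] = 1.7974.
Step 4: Continuity-corrected z = (R + 0.5 - E[R]) / SD[R] = (6 + 0.5 - 8.0000) / 1.7974 = -0.8345.
Step 5: Two-sided p-value via normal approximation = 2*(1 - Phi(|z|)) = 0.403986.
Step 6: alpha = 0.05. fail to reject H0.

R = 6, z = -0.8345, p = 0.403986, fail to reject H0.


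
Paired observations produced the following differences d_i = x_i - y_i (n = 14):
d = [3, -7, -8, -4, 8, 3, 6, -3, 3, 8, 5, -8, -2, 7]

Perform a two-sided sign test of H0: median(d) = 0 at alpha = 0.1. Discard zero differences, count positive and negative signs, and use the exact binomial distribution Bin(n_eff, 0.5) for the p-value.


Step 1: Discard zero differences. Original n = 14; n_eff = number of nonzero differences = 14.
Nonzero differences (with sign): +3, -7, -8, -4, +8, +3, +6, -3, +3, +8, +5, -8, -2, +7
Step 2: Count signs: positive = 8, negative = 6.
Step 3: Under H0: P(positive) = 0.5, so the number of positives S ~ Bin(14, 0.5).
Step 4: Two-sided exact p-value = sum of Bin(14,0.5) probabilities at or below the observed probability = 0.790527.
Step 5: alpha = 0.1. fail to reject H0.

n_eff = 14, pos = 8, neg = 6, p = 0.790527, fail to reject H0.


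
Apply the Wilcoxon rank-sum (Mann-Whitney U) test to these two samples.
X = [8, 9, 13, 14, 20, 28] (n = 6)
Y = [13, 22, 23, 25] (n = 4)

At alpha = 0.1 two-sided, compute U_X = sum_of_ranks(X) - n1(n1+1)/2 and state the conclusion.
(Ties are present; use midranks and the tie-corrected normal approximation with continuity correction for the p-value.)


Step 1: Combine and sort all 10 observations; assign midranks.
sorted (value, group): (8,X), (9,X), (13,X), (13,Y), (14,X), (20,X), (22,Y), (23,Y), (25,Y), (28,X)
ranks: 8->1, 9->2, 13->3.5, 13->3.5, 14->5, 20->6, 22->7, 23->8, 25->9, 28->10
Step 2: Rank sum for X: R1 = 1 + 2 + 3.5 + 5 + 6 + 10 = 27.5.
Step 3: U_X = R1 - n1(n1+1)/2 = 27.5 - 6*7/2 = 27.5 - 21 = 6.5.
       U_Y = n1*n2 - U_X = 24 - 6.5 = 17.5.
Step 4: Ties are present, so use the tie-corrected normal approximation (with continuity correction) for the p-value.
Step 5: p-value = 0.284958; compare to alpha = 0.1. fail to reject H0.

U_X = 6.5, p = 0.284958, fail to reject H0 at alpha = 0.1.


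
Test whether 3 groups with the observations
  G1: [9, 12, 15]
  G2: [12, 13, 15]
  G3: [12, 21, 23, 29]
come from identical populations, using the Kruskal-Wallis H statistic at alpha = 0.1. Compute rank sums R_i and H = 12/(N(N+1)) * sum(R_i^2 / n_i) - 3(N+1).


Step 1: Combine all N = 10 observations and assign midranks.
sorted (value, group, rank): (9,G1,1), (12,G1,3), (12,G2,3), (12,G3,3), (13,G2,5), (15,G1,6.5), (15,G2,6.5), (21,G3,8), (23,G3,9), (29,G3,10)
Step 2: Sum ranks within each group.
R_1 = 10.5 (n_1 = 3)
R_2 = 14.5 (n_2 = 3)
R_3 = 30 (n_3 = 4)
Step 3: H = 12/(N(N+1)) * sum(R_i^2/n_i) - 3(N+1)
     = 12/(10*11) * (10.5^2/3 + 14.5^2/3 + 30^2/4) - 3*11
     = 0.109091 * 331.833 - 33
     = 3.200000.
Step 4: Ties present; correction factor C = 1 - 30/(10^3 - 10) = 0.969697. Corrected H = 3.200000 / 0.969697 = 3.300000.
Step 5: Under H0, H ~ chi^2(2); p-value = 0.192050.
Step 6: alpha = 0.1. fail to reject H0.

H = 3.3000, df = 2, p = 0.192050, fail to reject H0.


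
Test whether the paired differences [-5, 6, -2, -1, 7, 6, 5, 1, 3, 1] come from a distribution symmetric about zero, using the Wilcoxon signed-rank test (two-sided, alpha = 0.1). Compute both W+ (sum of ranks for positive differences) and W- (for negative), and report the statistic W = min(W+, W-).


Step 1: Drop any zero differences (none here) and take |d_i|.
|d| = [5, 6, 2, 1, 7, 6, 5, 1, 3, 1]
Step 2: Midrank |d_i| (ties get averaged ranks).
ranks: |5|->6.5, |6|->8.5, |2|->4, |1|->2, |7|->10, |6|->8.5, |5|->6.5, |1|->2, |3|->5, |1|->2
Step 3: Attach original signs; sum ranks with positive sign and with negative sign.
W+ = 8.5 + 10 + 8.5 + 6.5 + 2 + 5 + 2 = 42.5
W- = 6.5 + 4 + 2 = 12.5
(Check: W+ + W- = 55 should equal n(n+1)/2 = 55.)
Step 4: Test statistic W = min(W+, W-) = 12.5.
Step 5: Ties in |d|, so use the tie-corrected normal approximation.
        E[W] = n(n+1)/4 = 10*11/4 = 27.5.
        Tie groups: |d|=1 (t=3), |d|=5 (t=2), |d|=6 (t=2); sum(t^3 - t) = 36.
        Var[W] = n(n+1)(2n+1)/24 - sum(t^3-t)/48 = 2310/24 - 36/48 = 95.5.
        z = (W - E[W]) / sqrt(Var[W]) = (12.5 - 27.5) / 9.7724 = -1.5349.
        Two-sided p = 2*Phi(z) = 0.124800.
Step 6: alpha = 0.1. fail to reject H0.

W+ = 42.5, W- = 12.5, W = min = 12.5, p = 0.124800, fail to reject H0.


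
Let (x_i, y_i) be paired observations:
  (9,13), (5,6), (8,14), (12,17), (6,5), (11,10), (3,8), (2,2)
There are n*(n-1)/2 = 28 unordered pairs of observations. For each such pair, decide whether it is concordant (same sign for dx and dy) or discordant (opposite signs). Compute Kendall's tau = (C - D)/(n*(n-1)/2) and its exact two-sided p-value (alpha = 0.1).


Step 1: Enumerate the 28 unordered pairs (i,j) with i<j and classify each by sign(x_j-x_i) * sign(y_j-y_i).
  (1,2):dx=-4,dy=-7->C; (1,3):dx=-1,dy=+1->D; (1,4):dx=+3,dy=+4->C; (1,5):dx=-3,dy=-8->C
  (1,6):dx=+2,dy=-3->D; (1,7):dx=-6,dy=-5->C; (1,8):dx=-7,dy=-11->C; (2,3):dx=+3,dy=+8->C
  (2,4):dx=+7,dy=+11->C; (2,5):dx=+1,dy=-1->D; (2,6):dx=+6,dy=+4->C; (2,7):dx=-2,dy=+2->D
  (2,8):dx=-3,dy=-4->C; (3,4):dx=+4,dy=+3->C; (3,5):dx=-2,dy=-9->C; (3,6):dx=+3,dy=-4->D
  (3,7):dx=-5,dy=-6->C; (3,8):dx=-6,dy=-12->C; (4,5):dx=-6,dy=-12->C; (4,6):dx=-1,dy=-7->C
  (4,7):dx=-9,dy=-9->C; (4,8):dx=-10,dy=-15->C; (5,6):dx=+5,dy=+5->C; (5,7):dx=-3,dy=+3->D
  (5,8):dx=-4,dy=-3->C; (6,7):dx=-8,dy=-2->C; (6,8):dx=-9,dy=-8->C; (7,8):dx=-1,dy=-6->C
Step 2: C = 22, D = 6, total pairs = 28.
Step 3: tau = (C - D)/(n(n-1)/2) = (22 - 6)/28 = 0.571429.
Step 4: Exact two-sided p-value (enumerate n! = 40320 permutations of y under H0): p = 0.061012.
Step 5: alpha = 0.1. reject H0.

tau_b = 0.5714 (C=22, D=6), p = 0.061012, reject H0.


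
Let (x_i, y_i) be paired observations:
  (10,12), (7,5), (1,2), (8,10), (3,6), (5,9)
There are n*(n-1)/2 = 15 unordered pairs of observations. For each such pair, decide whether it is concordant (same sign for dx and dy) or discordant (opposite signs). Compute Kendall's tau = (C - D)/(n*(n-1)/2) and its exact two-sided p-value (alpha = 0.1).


Step 1: Enumerate the 15 unordered pairs (i,j) with i<j and classify each by sign(x_j-x_i) * sign(y_j-y_i).
  (1,2):dx=-3,dy=-7->C; (1,3):dx=-9,dy=-10->C; (1,4):dx=-2,dy=-2->C; (1,5):dx=-7,dy=-6->C
  (1,6):dx=-5,dy=-3->C; (2,3):dx=-6,dy=-3->C; (2,4):dx=+1,dy=+5->C; (2,5):dx=-4,dy=+1->D
  (2,6):dx=-2,dy=+4->D; (3,4):dx=+7,dy=+8->C; (3,5):dx=+2,dy=+4->C; (3,6):dx=+4,dy=+7->C
  (4,5):dx=-5,dy=-4->C; (4,6):dx=-3,dy=-1->C; (5,6):dx=+2,dy=+3->C
Step 2: C = 13, D = 2, total pairs = 15.
Step 3: tau = (C - D)/(n(n-1)/2) = (13 - 2)/15 = 0.733333.
Step 4: Exact two-sided p-value (enumerate n! = 720 permutations of y under H0): p = 0.055556.
Step 5: alpha = 0.1. reject H0.

tau_b = 0.7333 (C=13, D=2), p = 0.055556, reject H0.


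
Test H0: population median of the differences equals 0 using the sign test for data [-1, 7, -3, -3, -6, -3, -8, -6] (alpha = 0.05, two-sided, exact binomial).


Step 1: Discard zero differences. Original n = 8; n_eff = number of nonzero differences = 8.
Nonzero differences (with sign): -1, +7, -3, -3, -6, -3, -8, -6
Step 2: Count signs: positive = 1, negative = 7.
Step 3: Under H0: P(positive) = 0.5, so the number of positives S ~ Bin(8, 0.5).
Step 4: Two-sided exact p-value = sum of Bin(8,0.5) probabilities at or below the observed probability = 0.070312.
Step 5: alpha = 0.05. fail to reject H0.

n_eff = 8, pos = 1, neg = 7, p = 0.070312, fail to reject H0.


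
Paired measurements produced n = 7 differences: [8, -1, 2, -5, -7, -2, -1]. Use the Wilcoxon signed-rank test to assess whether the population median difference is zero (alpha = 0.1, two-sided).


Step 1: Drop any zero differences (none here) and take |d_i|.
|d| = [8, 1, 2, 5, 7, 2, 1]
Step 2: Midrank |d_i| (ties get averaged ranks).
ranks: |8|->7, |1|->1.5, |2|->3.5, |5|->5, |7|->6, |2|->3.5, |1|->1.5
Step 3: Attach original signs; sum ranks with positive sign and with negative sign.
W+ = 7 + 3.5 = 10.5
W- = 1.5 + 5 + 6 + 3.5 + 1.5 = 17.5
(Check: W+ + W- = 28 should equal n(n+1)/2 = 28.)
Step 4: Test statistic W = min(W+, W-) = 10.5.
Step 5: Ties in |d|, so use the tie-corrected normal approximation.
        E[W] = n(n+1)/4 = 7*8/4 = 14.
        Tie groups: |d|=1 (t=2), |d|=2 (t=2); sum(t^3 - t) = 12.
        Var[W] = n(n+1)(2n+1)/24 - sum(t^3-t)/48 = 840/24 - 12/48 = 34.75.
        z = (W - E[W]) / sqrt(Var[W]) = (10.5 - 14) / 5.8949 = -0.5937.
        Two-sided p = 2*Phi(z) = 0.552691.
Step 6: alpha = 0.1. fail to reject H0.

W+ = 10.5, W- = 17.5, W = min = 10.5, p = 0.552691, fail to reject H0.


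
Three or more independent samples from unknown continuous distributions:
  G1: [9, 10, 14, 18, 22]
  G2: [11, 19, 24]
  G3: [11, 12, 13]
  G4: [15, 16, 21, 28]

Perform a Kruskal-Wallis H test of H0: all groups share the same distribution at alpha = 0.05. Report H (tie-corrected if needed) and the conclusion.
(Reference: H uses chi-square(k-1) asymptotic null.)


Step 1: Combine all N = 15 observations and assign midranks.
sorted (value, group, rank): (9,G1,1), (10,G1,2), (11,G2,3.5), (11,G3,3.5), (12,G3,5), (13,G3,6), (14,G1,7), (15,G4,8), (16,G4,9), (18,G1,10), (19,G2,11), (21,G4,12), (22,G1,13), (24,G2,14), (28,G4,15)
Step 2: Sum ranks within each group.
R_1 = 33 (n_1 = 5)
R_2 = 28.5 (n_2 = 3)
R_3 = 14.5 (n_3 = 3)
R_4 = 44 (n_4 = 4)
Step 3: H = 12/(N(N+1)) * sum(R_i^2/n_i) - 3(N+1)
     = 12/(15*16) * (33^2/5 + 28.5^2/3 + 14.5^2/3 + 44^2/4) - 3*16
     = 0.050000 * 1042.63 - 48
     = 4.131667.
Step 4: Ties present; correction factor C = 1 - 6/(15^3 - 15) = 0.998214. Corrected H = 4.131667 / 0.998214 = 4.139058.
Step 5: Under H0, H ~ chi^2(3); p-value = 0.246835.
Step 6: alpha = 0.05. fail to reject H0.

H = 4.1391, df = 3, p = 0.246835, fail to reject H0.


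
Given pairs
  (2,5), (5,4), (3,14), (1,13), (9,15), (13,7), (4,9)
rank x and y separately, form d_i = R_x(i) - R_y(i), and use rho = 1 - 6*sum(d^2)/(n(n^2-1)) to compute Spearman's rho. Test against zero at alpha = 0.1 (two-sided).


Step 1: Rank x and y separately (midranks; no ties here).
rank(x): 2->2, 5->5, 3->3, 1->1, 9->6, 13->7, 4->4
rank(y): 5->2, 4->1, 14->6, 13->5, 15->7, 7->3, 9->4
Step 2: d_i = R_x(i) - R_y(i); compute d_i^2.
  (2-2)^2=0, (5-1)^2=16, (3-6)^2=9, (1-5)^2=16, (6-7)^2=1, (7-3)^2=16, (4-4)^2=0
sum(d^2) = 58.
Step 3: rho = 1 - 6*58 / (7*(7^2 - 1)) = 1 - 348/336 = -0.035714.
Step 4: Under H0, t = rho * sqrt((n-2)/(1-rho^2)) = -0.0799 ~ t(5).
Step 5: Two-sided p-value from the t-distribution with 5 df = 0.939408.
Step 6: alpha = 0.1. fail to reject H0.

rho = -0.0357, p = 0.939408, fail to reject H0 at alpha = 0.1.


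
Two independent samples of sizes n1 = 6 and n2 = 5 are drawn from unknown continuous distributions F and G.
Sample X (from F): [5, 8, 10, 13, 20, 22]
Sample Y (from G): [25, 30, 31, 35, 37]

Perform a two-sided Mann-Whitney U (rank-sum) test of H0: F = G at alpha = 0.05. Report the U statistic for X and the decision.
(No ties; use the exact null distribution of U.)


Step 1: Combine and sort all 11 observations; assign midranks.
sorted (value, group): (5,X), (8,X), (10,X), (13,X), (20,X), (22,X), (25,Y), (30,Y), (31,Y), (35,Y), (37,Y)
ranks: 5->1, 8->2, 10->3, 13->4, 20->5, 22->6, 25->7, 30->8, 31->9, 35->10, 37->11
Step 2: Rank sum for X: R1 = 1 + 2 + 3 + 4 + 5 + 6 = 21.
Step 3: U_X = R1 - n1(n1+1)/2 = 21 - 6*7/2 = 21 - 21 = 0.
       U_Y = n1*n2 - U_X = 30 - 0 = 30.
Step 4: No ties, so the exact null distribution of U (based on enumerating the C(11,6) = 462 equally likely rank assignments) gives the two-sided p-value.
Step 5: p-value = 0.004329; compare to alpha = 0.05. reject H0.

U_X = 0, p = 0.004329, reject H0 at alpha = 0.05.


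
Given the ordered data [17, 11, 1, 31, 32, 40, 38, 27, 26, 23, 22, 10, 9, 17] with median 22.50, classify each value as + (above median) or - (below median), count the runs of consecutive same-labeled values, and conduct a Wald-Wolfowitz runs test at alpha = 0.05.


Step 1: Compute median = 22.50; label A = above, B = below.
Labels in order: BBBAAAAAAABBBB  (n_A = 7, n_B = 7)
Step 2: Count runs R = 3.
Step 3: Under H0 (random ordering), E[R] = 2*n_A*n_B/(n_A+n_B) + 1 = 2*7*7/14 + 1 = 8.0000.
        Var[R] = 2*n_A*n_B*(2*n_A*n_B - n_A - n_B) / ((n_A+n_B)^2 * (n_A+n_B-1)) = 8232/2548 = 3.2308.
        SD[R] = 1.7974.
Step 4: Continuity-corrected z = (R + 0.5 - E[R]) / SD[R] = (3 + 0.5 - 8.0000) / 1.7974 = -2.5036.
Step 5: Two-sided p-value via normal approximation = 2*(1 - Phi(|z|)) = 0.012295.
Step 6: alpha = 0.05. reject H0.

R = 3, z = -2.5036, p = 0.012295, reject H0.


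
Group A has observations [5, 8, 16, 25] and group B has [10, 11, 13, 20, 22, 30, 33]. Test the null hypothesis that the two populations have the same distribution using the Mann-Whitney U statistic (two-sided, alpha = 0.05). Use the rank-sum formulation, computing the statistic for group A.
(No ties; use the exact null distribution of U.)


Step 1: Combine and sort all 11 observations; assign midranks.
sorted (value, group): (5,X), (8,X), (10,Y), (11,Y), (13,Y), (16,X), (20,Y), (22,Y), (25,X), (30,Y), (33,Y)
ranks: 5->1, 8->2, 10->3, 11->4, 13->5, 16->6, 20->7, 22->8, 25->9, 30->10, 33->11
Step 2: Rank sum for X: R1 = 1 + 2 + 6 + 9 = 18.
Step 3: U_X = R1 - n1(n1+1)/2 = 18 - 4*5/2 = 18 - 10 = 8.
       U_Y = n1*n2 - U_X = 28 - 8 = 20.
Step 4: No ties, so the exact null distribution of U (based on enumerating the C(11,4) = 330 equally likely rank assignments) gives the two-sided p-value.
Step 5: p-value = 0.315152; compare to alpha = 0.05. fail to reject H0.

U_X = 8, p = 0.315152, fail to reject H0 at alpha = 0.05.


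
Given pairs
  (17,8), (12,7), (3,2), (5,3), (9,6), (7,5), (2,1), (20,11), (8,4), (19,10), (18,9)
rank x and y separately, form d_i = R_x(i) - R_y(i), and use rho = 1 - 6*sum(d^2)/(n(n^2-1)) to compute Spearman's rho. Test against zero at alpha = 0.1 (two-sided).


Step 1: Rank x and y separately (midranks; no ties here).
rank(x): 17->8, 12->7, 3->2, 5->3, 9->6, 7->4, 2->1, 20->11, 8->5, 19->10, 18->9
rank(y): 8->8, 7->7, 2->2, 3->3, 6->6, 5->5, 1->1, 11->11, 4->4, 10->10, 9->9
Step 2: d_i = R_x(i) - R_y(i); compute d_i^2.
  (8-8)^2=0, (7-7)^2=0, (2-2)^2=0, (3-3)^2=0, (6-6)^2=0, (4-5)^2=1, (1-1)^2=0, (11-11)^2=0, (5-4)^2=1, (10-10)^2=0, (9-9)^2=0
sum(d^2) = 2.
Step 3: rho = 1 - 6*2 / (11*(11^2 - 1)) = 1 - 12/1320 = 0.990909.
Step 4: Under H0, t = rho * sqrt((n-2)/(1-rho^2)) = 22.0966 ~ t(9).
Step 5: Two-sided p-value from the t-distribution with 9 df = 0.000000.
Step 6: alpha = 0.1. reject H0.

rho = 0.9909, p = 0.000000, reject H0 at alpha = 0.1.


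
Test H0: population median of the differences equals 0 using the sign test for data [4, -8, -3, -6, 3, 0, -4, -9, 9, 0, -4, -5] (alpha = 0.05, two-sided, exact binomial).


Step 1: Discard zero differences. Original n = 12; n_eff = number of nonzero differences = 10.
Nonzero differences (with sign): +4, -8, -3, -6, +3, -4, -9, +9, -4, -5
Step 2: Count signs: positive = 3, negative = 7.
Step 3: Under H0: P(positive) = 0.5, so the number of positives S ~ Bin(10, 0.5).
Step 4: Two-sided exact p-value = sum of Bin(10,0.5) probabilities at or below the observed probability = 0.343750.
Step 5: alpha = 0.05. fail to reject H0.

n_eff = 10, pos = 3, neg = 7, p = 0.343750, fail to reject H0.


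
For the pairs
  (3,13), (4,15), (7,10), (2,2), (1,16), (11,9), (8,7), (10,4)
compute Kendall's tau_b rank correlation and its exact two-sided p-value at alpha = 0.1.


Step 1: Enumerate the 28 unordered pairs (i,j) with i<j and classify each by sign(x_j-x_i) * sign(y_j-y_i).
  (1,2):dx=+1,dy=+2->C; (1,3):dx=+4,dy=-3->D; (1,4):dx=-1,dy=-11->C; (1,5):dx=-2,dy=+3->D
  (1,6):dx=+8,dy=-4->D; (1,7):dx=+5,dy=-6->D; (1,8):dx=+7,dy=-9->D; (2,3):dx=+3,dy=-5->D
  (2,4):dx=-2,dy=-13->C; (2,5):dx=-3,dy=+1->D; (2,6):dx=+7,dy=-6->D; (2,7):dx=+4,dy=-8->D
  (2,8):dx=+6,dy=-11->D; (3,4):dx=-5,dy=-8->C; (3,5):dx=-6,dy=+6->D; (3,6):dx=+4,dy=-1->D
  (3,7):dx=+1,dy=-3->D; (3,8):dx=+3,dy=-6->D; (4,5):dx=-1,dy=+14->D; (4,6):dx=+9,dy=+7->C
  (4,7):dx=+6,dy=+5->C; (4,8):dx=+8,dy=+2->C; (5,6):dx=+10,dy=-7->D; (5,7):dx=+7,dy=-9->D
  (5,8):dx=+9,dy=-12->D; (6,7):dx=-3,dy=-2->C; (6,8):dx=-1,dy=-5->C; (7,8):dx=+2,dy=-3->D
Step 2: C = 9, D = 19, total pairs = 28.
Step 3: tau = (C - D)/(n(n-1)/2) = (9 - 19)/28 = -0.357143.
Step 4: Exact two-sided p-value (enumerate n! = 40320 permutations of y under H0): p = 0.275099.
Step 5: alpha = 0.1. fail to reject H0.

tau_b = -0.3571 (C=9, D=19), p = 0.275099, fail to reject H0.


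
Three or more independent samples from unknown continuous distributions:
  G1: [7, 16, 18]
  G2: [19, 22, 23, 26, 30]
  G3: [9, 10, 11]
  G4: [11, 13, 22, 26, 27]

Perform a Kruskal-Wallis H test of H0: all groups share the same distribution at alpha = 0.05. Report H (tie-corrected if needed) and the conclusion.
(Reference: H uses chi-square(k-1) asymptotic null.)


Step 1: Combine all N = 16 observations and assign midranks.
sorted (value, group, rank): (7,G1,1), (9,G3,2), (10,G3,3), (11,G3,4.5), (11,G4,4.5), (13,G4,6), (16,G1,7), (18,G1,8), (19,G2,9), (22,G2,10.5), (22,G4,10.5), (23,G2,12), (26,G2,13.5), (26,G4,13.5), (27,G4,15), (30,G2,16)
Step 2: Sum ranks within each group.
R_1 = 16 (n_1 = 3)
R_2 = 61 (n_2 = 5)
R_3 = 9.5 (n_3 = 3)
R_4 = 49.5 (n_4 = 5)
Step 3: H = 12/(N(N+1)) * sum(R_i^2/n_i) - 3(N+1)
     = 12/(16*17) * (16^2/3 + 61^2/5 + 9.5^2/3 + 49.5^2/5) - 3*17
     = 0.044118 * 1349.67 - 51
     = 8.544118.
Step 4: Ties present; correction factor C = 1 - 18/(16^3 - 16) = 0.995588. Corrected H = 8.544118 / 0.995588 = 8.581979.
Step 5: Under H0, H ~ chi^2(3); p-value = 0.035397.
Step 6: alpha = 0.05. reject H0.

H = 8.5820, df = 3, p = 0.035397, reject H0.


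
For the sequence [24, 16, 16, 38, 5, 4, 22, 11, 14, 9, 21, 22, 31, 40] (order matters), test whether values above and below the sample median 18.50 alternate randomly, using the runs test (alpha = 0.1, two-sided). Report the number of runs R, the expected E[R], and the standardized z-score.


Step 1: Compute median = 18.50; label A = above, B = below.
Labels in order: ABBABBABBBAAAA  (n_A = 7, n_B = 7)
Step 2: Count runs R = 7.
Step 3: Under H0 (random ordering), E[R] = 2*n_A*n_B/(n_A+n_B) + 1 = 2*7*7/14 + 1 = 8.0000.
        Var[R] = 2*n_A*n_B*(2*n_A*n_B - n_A - n_B) / ((n_A+n_B)^2 * (n_A+n_B-1)) = 8232/2548 = 3.2308.
        SD[R] = 1.7974.
Step 4: Continuity-corrected z = (R + 0.5 - E[R]) / SD[R] = (7 + 0.5 - 8.0000) / 1.7974 = -0.2782.
Step 5: Two-sided p-value via normal approximation = 2*(1 - Phi(|z|)) = 0.780879.
Step 6: alpha = 0.1. fail to reject H0.

R = 7, z = -0.2782, p = 0.780879, fail to reject H0.


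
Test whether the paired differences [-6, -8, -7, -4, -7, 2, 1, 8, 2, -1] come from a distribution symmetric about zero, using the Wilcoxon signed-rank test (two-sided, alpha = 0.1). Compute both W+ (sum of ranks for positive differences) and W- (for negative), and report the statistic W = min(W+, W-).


Step 1: Drop any zero differences (none here) and take |d_i|.
|d| = [6, 8, 7, 4, 7, 2, 1, 8, 2, 1]
Step 2: Midrank |d_i| (ties get averaged ranks).
ranks: |6|->6, |8|->9.5, |7|->7.5, |4|->5, |7|->7.5, |2|->3.5, |1|->1.5, |8|->9.5, |2|->3.5, |1|->1.5
Step 3: Attach original signs; sum ranks with positive sign and with negative sign.
W+ = 3.5 + 1.5 + 9.5 + 3.5 = 18
W- = 6 + 9.5 + 7.5 + 5 + 7.5 + 1.5 = 37
(Check: W+ + W- = 55 should equal n(n+1)/2 = 55.)
Step 4: Test statistic W = min(W+, W-) = 18.
Step 5: Ties in |d|, so use the tie-corrected normal approximation.
        E[W] = n(n+1)/4 = 10*11/4 = 27.5.
        Tie groups: |d|=1 (t=2), |d|=2 (t=2), |d|=7 (t=2), |d|=8 (t=2); sum(t^3 - t) = 24.
        Var[W] = n(n+1)(2n+1)/24 - sum(t^3-t)/48 = 2310/24 - 24/48 = 95.75.
        z = (W - E[W]) / sqrt(Var[W]) = (18 - 27.5) / 9.7852 = -0.9709.
        Two-sided p = 2*Phi(z) = 0.331621.
Step 6: alpha = 0.1. fail to reject H0.

W+ = 18, W- = 37, W = min = 18, p = 0.331621, fail to reject H0.
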